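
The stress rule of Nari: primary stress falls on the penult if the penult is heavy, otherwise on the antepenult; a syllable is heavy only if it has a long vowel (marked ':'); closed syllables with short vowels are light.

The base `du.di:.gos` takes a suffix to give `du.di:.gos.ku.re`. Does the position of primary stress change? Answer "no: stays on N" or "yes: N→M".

yes: 2→3

Base `du.di:.gos` (3 syllables):
  Weights: 1 du L, 2 di: H, 3 gos L.
  The penult (syllable 2, di:) is heavy, so it takes stress.
  → primary stress on syllable 2.
Suffixed `du.di:.gos.ku.re` (5 syllables):
  Weights: 3 gos L, 4 ku L, 5 re L.
  The penult (syllable 4, ku) is light, so stress falls on the antepenult (syllable 3, gos).
  → primary stress on syllable 3.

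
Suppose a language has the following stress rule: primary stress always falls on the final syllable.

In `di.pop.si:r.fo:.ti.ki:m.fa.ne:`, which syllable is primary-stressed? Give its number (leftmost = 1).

8

The word has 8 syllables; the final syllable is syllable 8 (ne:).
Primary stress: syllable 8 → di.pop.si:r.fo:.ti.ki:m.fa.ˈne:.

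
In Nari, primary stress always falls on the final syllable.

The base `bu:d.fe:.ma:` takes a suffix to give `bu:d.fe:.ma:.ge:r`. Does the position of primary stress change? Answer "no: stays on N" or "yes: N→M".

yes: 3→4

Base `bu:d.fe:.ma:` (3 syllables):
  The word has 3 syllables; the final syllable is syllable 3 (ma:).
  → primary stress on syllable 3.
Suffixed `bu:d.fe:.ma:.ge:r` (4 syllables):
  The word has 4 syllables; the final syllable is syllable 4 (ge:r).
  → primary stress on syllable 4.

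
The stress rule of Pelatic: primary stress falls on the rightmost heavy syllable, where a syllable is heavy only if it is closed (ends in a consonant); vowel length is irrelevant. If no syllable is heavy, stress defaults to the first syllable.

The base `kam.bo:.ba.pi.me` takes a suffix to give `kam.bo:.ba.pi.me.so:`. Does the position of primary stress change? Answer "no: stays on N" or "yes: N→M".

no: stays on 1

Base `kam.bo:.ba.pi.me` (5 syllables):
  Weights: 1 kam H, 2 bo: L, 3 ba L, 4 pi L, 5 me L.
  Heavy syllables in the domain: 1. The rightmost is syllable 1 (kam).
  → primary stress on syllable 1.
Suffixed `kam.bo:.ba.pi.me.so:` (6 syllables):
  Weights: 1 kam H, 2 bo: L, 3 ba L, 4 pi L, 5 me L, 6 so: L.
  Heavy syllables in the domain: 1. The rightmost is syllable 1 (kam).
  → primary stress on syllable 1.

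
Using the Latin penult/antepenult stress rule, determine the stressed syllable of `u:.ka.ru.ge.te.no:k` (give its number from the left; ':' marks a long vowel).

4

Classical Latin: stress the penult if heavy (long vowel or closed), else the antepenult.
Weights: 4 ge L, 5 te L, 6 no:k H.
The penult (syllable 5, te) is light, so stress falls on the antepenult (syllable 4, ge).
Stress on syllable 4: u:.ka.ru.ˈge.te.no:k.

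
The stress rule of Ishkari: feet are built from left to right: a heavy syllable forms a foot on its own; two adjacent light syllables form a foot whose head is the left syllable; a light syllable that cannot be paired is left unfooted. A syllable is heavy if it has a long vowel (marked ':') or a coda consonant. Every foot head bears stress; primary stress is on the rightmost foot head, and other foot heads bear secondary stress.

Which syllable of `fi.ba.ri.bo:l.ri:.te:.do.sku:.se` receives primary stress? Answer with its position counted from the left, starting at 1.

Weights: 1 fi L, 2 ba L, 3 ri L, 4 bo:l H, 5 ri: H, 6 te: H, 7 do L, 8 sku: H, 9 se L.
Parse left to right (heavy = foot alone; LL = one foot; stranded L unfooted): (ˈfi.ba) ri (ˈbo:l) (ˈri:) (ˈte:) do (ˈsku:) se.
Foot heads: 1, 4, 5, 6, 8.
Primary stress on the rightmost head = syllable 8.
Primary stress: syllable 8 → fi.ba.ri.bo:l.ri:.te:.do.ˈsku:.se.

8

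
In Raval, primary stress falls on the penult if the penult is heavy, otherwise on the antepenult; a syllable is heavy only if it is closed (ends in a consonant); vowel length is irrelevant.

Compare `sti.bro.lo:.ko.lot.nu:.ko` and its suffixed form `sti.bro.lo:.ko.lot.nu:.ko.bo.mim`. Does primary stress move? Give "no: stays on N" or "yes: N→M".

Base `sti.bro.lo:.ko.lot.nu:.ko` (7 syllables):
  Weights: 5 lot H, 6 nu: L, 7 ko L.
  The penult (syllable 6, nu:) is light, so stress falls on the antepenult (syllable 5, lot).
  → primary stress on syllable 5.
Suffixed `sti.bro.lo:.ko.lot.nu:.ko.bo.mim` (9 syllables):
  Weights: 7 ko L, 8 bo L, 9 mim H.
  The penult (syllable 8, bo) is light, so stress falls on the antepenult (syllable 7, ko).
  → primary stress on syllable 7.

yes: 5→7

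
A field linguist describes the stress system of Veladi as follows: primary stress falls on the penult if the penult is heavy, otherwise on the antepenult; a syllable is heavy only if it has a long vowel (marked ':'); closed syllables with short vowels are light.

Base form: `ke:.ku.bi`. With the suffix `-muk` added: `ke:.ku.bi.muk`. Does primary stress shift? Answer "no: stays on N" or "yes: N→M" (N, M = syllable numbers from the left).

yes: 1→2

Base `ke:.ku.bi` (3 syllables):
  Weights: 1 ke: H, 2 ku L, 3 bi L.
  The penult (syllable 2, ku) is light, so stress falls on the antepenult (syllable 1, ke:).
  → primary stress on syllable 1.
Suffixed `ke:.ku.bi.muk` (4 syllables):
  Weights: 2 ku L, 3 bi L, 4 muk L.
  The penult (syllable 3, bi) is light, so stress falls on the antepenult (syllable 2, ku).
  → primary stress on syllable 2.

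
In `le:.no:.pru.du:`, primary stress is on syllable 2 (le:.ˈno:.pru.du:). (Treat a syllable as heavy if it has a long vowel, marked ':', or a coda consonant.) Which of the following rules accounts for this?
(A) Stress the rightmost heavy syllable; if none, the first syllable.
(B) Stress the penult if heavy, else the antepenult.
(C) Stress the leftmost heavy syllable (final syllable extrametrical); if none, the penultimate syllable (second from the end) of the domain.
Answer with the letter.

B

Rule A → syllable 4 (observed: 2).
Rule B → syllable 2 ✓.
Rule C → syllable 1 (observed: 2).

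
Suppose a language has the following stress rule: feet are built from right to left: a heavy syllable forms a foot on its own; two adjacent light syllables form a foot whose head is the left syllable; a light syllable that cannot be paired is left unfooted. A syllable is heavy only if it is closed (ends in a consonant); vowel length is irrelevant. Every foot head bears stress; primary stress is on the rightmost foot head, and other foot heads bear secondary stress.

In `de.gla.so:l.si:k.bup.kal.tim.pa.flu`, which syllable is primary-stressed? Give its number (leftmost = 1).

8

Weights: 1 de L, 2 gla L, 3 so:l H, 4 si:k H, 5 bup H, 6 kal H, 7 tim H, 8 pa L, 9 flu L.
Parse right to left (heavy = foot alone; LL = one foot; stranded L unfooted): (ˈde.gla) (ˈso:l) (ˈsi:k) (ˈbup) (ˈkal) (ˈtim) (ˈpa.flu).
Foot heads: 1, 3, 4, 5, 6, 7, 8.
Primary stress on the rightmost head = syllable 8.
Primary stress: syllable 8 → de.gla.so:l.si:k.bup.kal.tim.ˈpa.flu.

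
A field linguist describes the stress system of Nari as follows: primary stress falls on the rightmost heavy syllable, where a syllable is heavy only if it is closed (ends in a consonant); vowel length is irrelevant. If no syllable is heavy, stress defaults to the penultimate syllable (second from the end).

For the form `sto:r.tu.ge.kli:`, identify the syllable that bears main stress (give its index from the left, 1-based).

1

Weights: 1 sto:r H, 2 tu L, 3 ge L, 4 kli: L.
Heavy syllables in the domain: 1. The rightmost is syllable 1 (sto:r).
Primary stress: syllable 1 → ˈsto:r.tu.ge.kli:.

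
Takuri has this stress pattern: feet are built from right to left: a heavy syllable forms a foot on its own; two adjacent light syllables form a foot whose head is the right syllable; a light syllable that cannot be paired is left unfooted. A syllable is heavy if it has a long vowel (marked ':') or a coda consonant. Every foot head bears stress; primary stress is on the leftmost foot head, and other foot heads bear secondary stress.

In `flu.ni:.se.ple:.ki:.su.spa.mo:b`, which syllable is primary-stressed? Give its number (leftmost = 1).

Weights: 1 flu L, 2 ni: H, 3 se L, 4 ple: H, 5 ki: H, 6 su L, 7 spa L, 8 mo:b H.
Parse right to left (heavy = foot alone; LL = one foot; stranded L unfooted): flu (ˈni:) se (ˈple:) (ˈki:) (su.ˈspa) (ˈmo:b).
Foot heads: 2, 4, 5, 7, 8.
Primary stress on the leftmost head = syllable 2.
Primary stress: syllable 2 → flu.ˈni:.se.ple:.ki:.su.spa.mo:b.

2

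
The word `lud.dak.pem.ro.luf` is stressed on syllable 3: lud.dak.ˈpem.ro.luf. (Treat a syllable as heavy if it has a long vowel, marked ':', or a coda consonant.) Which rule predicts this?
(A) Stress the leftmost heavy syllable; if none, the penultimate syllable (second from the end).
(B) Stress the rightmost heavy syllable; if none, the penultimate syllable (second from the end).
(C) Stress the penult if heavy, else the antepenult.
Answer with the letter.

Rule A → syllable 1 (observed: 3).
Rule B → syllable 5 (observed: 3).
Rule C → syllable 3 ✓.

C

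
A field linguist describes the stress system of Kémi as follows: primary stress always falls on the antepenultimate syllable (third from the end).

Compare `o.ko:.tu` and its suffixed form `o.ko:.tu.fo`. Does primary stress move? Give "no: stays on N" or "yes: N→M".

Base `o.ko:.tu` (3 syllables):
  The word has 3 syllables; the antepenultimate syllable (third from the end) is syllable 1 (o).
  → primary stress on syllable 1.
Suffixed `o.ko:.tu.fo` (4 syllables):
  The word has 4 syllables; the antepenultimate syllable (third from the end) is syllable 2 (ko:).
  → primary stress on syllable 2.

yes: 1→2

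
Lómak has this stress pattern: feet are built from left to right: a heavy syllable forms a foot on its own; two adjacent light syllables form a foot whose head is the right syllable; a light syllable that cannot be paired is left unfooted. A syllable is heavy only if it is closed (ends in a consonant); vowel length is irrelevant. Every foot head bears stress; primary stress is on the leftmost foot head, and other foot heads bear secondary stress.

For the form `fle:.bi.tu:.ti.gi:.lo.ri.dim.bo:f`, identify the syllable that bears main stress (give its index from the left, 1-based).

2

Weights: 1 fle: L, 2 bi L, 3 tu: L, 4 ti L, 5 gi: L, 6 lo L, 7 ri L, 8 dim H, 9 bo:f H.
Parse left to right (heavy = foot alone; LL = one foot; stranded L unfooted): (fle:.ˈbi) (tu:.ˈti) (gi:.ˈlo) ri (ˈdim) (ˈbo:f).
Foot heads: 2, 4, 6, 8, 9.
Primary stress on the leftmost head = syllable 2.
Primary stress: syllable 2 → fle:.ˈbi.tu:.ti.gi:.lo.ri.dim.bo:f.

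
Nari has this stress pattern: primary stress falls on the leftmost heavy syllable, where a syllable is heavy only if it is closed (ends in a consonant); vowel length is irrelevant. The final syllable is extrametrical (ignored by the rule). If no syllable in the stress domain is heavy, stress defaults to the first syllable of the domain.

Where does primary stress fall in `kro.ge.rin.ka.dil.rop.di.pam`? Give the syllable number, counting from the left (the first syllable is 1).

The final syllable (8, pam) is extrametrical; the stress domain is syllables 1–7.
Weights: 1 kro L, 2 ge L, 3 rin H, 4 ka L, 5 dil H, 6 rop H, 7 di L.
Heavy syllables in the domain: 3, 5, 6. The leftmost is syllable 3 (rin).
Primary stress: syllable 3 → kro.ge.ˈrin.ka.dil.rop.di.pam.

3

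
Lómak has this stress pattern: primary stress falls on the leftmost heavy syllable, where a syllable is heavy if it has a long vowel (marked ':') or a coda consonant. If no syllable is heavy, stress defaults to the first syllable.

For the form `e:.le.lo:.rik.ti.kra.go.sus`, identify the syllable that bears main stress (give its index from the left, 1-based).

1

Weights: 1 e: H, 2 le L, 3 lo: H, 4 rik H, 5 ti L, 6 kra L, 7 go L, 8 sus H.
Heavy syllables in the domain: 1, 3, 4, 8. The leftmost is syllable 1 (e:).
Primary stress: syllable 1 → ˈe:.le.lo:.rik.ti.kra.go.sus.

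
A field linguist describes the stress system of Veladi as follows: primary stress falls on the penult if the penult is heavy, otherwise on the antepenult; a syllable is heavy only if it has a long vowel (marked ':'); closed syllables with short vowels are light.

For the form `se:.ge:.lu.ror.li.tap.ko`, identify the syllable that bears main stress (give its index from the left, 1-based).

Weights: 5 li L, 6 tap L, 7 ko L.
The penult (syllable 6, tap) is light, so stress falls on the antepenult (syllable 5, li).
Primary stress: syllable 5 → se:.ge:.lu.ror.ˈli.tap.ko.

5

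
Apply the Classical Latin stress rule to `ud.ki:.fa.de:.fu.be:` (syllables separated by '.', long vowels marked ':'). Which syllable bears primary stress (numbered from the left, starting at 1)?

Classical Latin: stress the penult if heavy (long vowel or closed), else the antepenult.
Weights: 4 de: H, 5 fu L, 6 be: H.
The penult (syllable 5, fu) is light, so stress falls on the antepenult (syllable 4, de:).
Stress on syllable 4: ud.ki:.fa.ˈde:.fu.be:.

4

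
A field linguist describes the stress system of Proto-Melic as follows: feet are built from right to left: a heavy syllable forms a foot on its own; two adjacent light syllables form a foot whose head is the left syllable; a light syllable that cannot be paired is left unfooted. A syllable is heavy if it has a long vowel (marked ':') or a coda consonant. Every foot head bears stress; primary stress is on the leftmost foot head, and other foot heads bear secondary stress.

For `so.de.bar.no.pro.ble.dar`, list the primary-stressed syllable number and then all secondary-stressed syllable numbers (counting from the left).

primary 1, secondary 3, 5, 7

Weights: 1 so L, 2 de L, 3 bar H, 4 no L, 5 pro L, 6 ble L, 7 dar H.
Parse right to left (heavy = foot alone; LL = one foot; stranded L unfooted): (ˈso.de) (ˈbar) no (ˈpro.ble) (ˈdar).
Foot heads: 1, 3, 5, 7.
Primary stress on the leftmost head = syllable 1.
Secondary stress on 3, 5, 7: ˈso.de.ˌbar.no.ˌpro.ble.ˌdar.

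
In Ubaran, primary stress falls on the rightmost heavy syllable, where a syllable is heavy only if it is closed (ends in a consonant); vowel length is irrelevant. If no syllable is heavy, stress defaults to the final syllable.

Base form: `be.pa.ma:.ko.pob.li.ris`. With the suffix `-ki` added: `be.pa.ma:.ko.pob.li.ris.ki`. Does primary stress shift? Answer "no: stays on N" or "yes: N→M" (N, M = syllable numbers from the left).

no: stays on 7

Base `be.pa.ma:.ko.pob.li.ris` (7 syllables):
  Weights: 1 be L, 2 pa L, 3 ma: L, 4 ko L, 5 pob H, 6 li L, 7 ris H.
  Heavy syllables in the domain: 5, 7. The rightmost is syllable 7 (ris).
  → primary stress on syllable 7.
Suffixed `be.pa.ma:.ko.pob.li.ris.ki` (8 syllables):
  Weights: 1 be L, 2 pa L, 3 ma: L, 4 ko L, 5 pob H, 6 li L, 7 ris H, 8 ki L.
  Heavy syllables in the domain: 5, 7. The rightmost is syllable 7 (ris).
  → primary stress on syllable 7.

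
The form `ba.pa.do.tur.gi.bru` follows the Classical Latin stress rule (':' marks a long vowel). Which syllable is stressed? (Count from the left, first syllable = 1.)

4

Classical Latin: stress the penult if heavy (long vowel or closed), else the antepenult.
Weights: 4 tur H, 5 gi L, 6 bru L.
The penult (syllable 5, gi) is light, so stress falls on the antepenult (syllable 4, tur).
Stress on syllable 4: ba.pa.do.ˈtur.gi.bru.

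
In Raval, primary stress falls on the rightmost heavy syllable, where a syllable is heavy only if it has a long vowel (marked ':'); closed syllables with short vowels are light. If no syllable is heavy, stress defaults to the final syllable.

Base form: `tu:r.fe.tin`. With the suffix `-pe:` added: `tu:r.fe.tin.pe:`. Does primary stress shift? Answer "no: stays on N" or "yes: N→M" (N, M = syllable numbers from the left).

Base `tu:r.fe.tin` (3 syllables):
  Weights: 1 tu:r H, 2 fe L, 3 tin L.
  Heavy syllables in the domain: 1. The rightmost is syllable 1 (tu:r).
  → primary stress on syllable 1.
Suffixed `tu:r.fe.tin.pe:` (4 syllables):
  Weights: 1 tu:r H, 2 fe L, 3 tin L, 4 pe: H.
  Heavy syllables in the domain: 1, 4. The rightmost is syllable 4 (pe:).
  → primary stress on syllable 4.

yes: 1→4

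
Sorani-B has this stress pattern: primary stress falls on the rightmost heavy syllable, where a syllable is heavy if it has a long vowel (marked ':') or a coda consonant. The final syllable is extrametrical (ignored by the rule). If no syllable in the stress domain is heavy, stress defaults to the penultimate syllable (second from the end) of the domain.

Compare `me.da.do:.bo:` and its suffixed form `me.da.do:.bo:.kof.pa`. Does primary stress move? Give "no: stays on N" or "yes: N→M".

Base `me.da.do:.bo:` (4 syllables):
  The final syllable (4, bo:) is extrametrical; the stress domain is syllables 1–3.
  Weights: 1 me L, 2 da L, 3 do: H.
  Heavy syllables in the domain: 3. The rightmost is syllable 3 (do:).
  → primary stress on syllable 3.
Suffixed `me.da.do:.bo:.kof.pa` (6 syllables):
  The final syllable (6, pa) is extrametrical; the stress domain is syllables 1–5.
  Weights: 1 me L, 2 da L, 3 do: H, 4 bo: H, 5 kof H.
  Heavy syllables in the domain: 3, 4, 5. The rightmost is syllable 5 (kof).
  → primary stress on syllable 5.

yes: 3→5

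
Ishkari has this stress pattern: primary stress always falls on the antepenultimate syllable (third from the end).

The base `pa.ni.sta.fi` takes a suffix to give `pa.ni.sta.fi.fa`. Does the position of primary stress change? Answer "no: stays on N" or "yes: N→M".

yes: 2→3

Base `pa.ni.sta.fi` (4 syllables):
  The word has 4 syllables; the antepenultimate syllable (third from the end) is syllable 2 (ni).
  → primary stress on syllable 2.
Suffixed `pa.ni.sta.fi.fa` (5 syllables):
  The word has 5 syllables; the antepenultimate syllable (third from the end) is syllable 3 (sta).
  → primary stress on syllable 3.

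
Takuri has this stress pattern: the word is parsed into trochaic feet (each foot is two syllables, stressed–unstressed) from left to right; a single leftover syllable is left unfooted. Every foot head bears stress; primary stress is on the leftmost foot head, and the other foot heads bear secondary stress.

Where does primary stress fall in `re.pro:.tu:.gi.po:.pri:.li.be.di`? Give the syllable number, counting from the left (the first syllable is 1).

Parse left to right into trochaic (ˈσσ) feet: (ˈre.pro:) (ˈtu:.gi) (ˈpo:.pri:) (ˈli.be) di. Syllable 9 is left unfooted.
Foot heads (stressed positions): 1, 3, 5, 7.
End Rule Leftmost: primary stress on the leftmost head = syllable 1.
Primary stress: syllable 1 → ˈre.pro:.tu:.gi.po:.pri:.li.be.di.

1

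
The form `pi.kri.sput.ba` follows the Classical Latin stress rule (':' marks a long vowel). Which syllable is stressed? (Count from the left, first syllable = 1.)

Classical Latin: stress the penult if heavy (long vowel or closed), else the antepenult.
Weights: 2 kri L, 3 sput H, 4 ba L.
The penult (syllable 3, sput) is heavy, so it takes stress.
Stress on syllable 3: pi.kri.ˈsput.ba.

3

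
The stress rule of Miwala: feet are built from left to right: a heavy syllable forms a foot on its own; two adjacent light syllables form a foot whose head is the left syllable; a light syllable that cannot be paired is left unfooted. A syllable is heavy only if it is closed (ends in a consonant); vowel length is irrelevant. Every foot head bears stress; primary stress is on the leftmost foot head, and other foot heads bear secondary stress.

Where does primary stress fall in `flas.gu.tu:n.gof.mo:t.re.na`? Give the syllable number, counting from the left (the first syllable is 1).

1

Weights: 1 flas H, 2 gu L, 3 tu:n H, 4 gof H, 5 mo:t H, 6 re L, 7 na L.
Parse left to right (heavy = foot alone; LL = one foot; stranded L unfooted): (ˈflas) gu (ˈtu:n) (ˈgof) (ˈmo:t) (ˈre.na).
Foot heads: 1, 3, 4, 5, 6.
Primary stress on the leftmost head = syllable 1.
Primary stress: syllable 1 → ˈflas.gu.tu:n.gof.mo:t.re.na.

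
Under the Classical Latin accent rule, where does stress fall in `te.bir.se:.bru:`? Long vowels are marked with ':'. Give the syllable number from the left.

Classical Latin: stress the penult if heavy (long vowel or closed), else the antepenult.
Weights: 2 bir H, 3 se: H, 4 bru: H.
The penult (syllable 3, se:) is heavy, so it takes stress.
Stress on syllable 3: te.bir.ˈse:.bru:.

3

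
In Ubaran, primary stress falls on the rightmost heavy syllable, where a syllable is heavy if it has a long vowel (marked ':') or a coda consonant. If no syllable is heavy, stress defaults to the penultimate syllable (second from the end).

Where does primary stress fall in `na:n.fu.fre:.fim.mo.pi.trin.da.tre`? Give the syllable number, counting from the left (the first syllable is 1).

7

Weights: 1 na:n H, 2 fu L, 3 fre: H, 4 fim H, 5 mo L, 6 pi L, 7 trin H, 8 da L, 9 tre L.
Heavy syllables in the domain: 1, 3, 4, 7. The rightmost is syllable 7 (trin).
Primary stress: syllable 7 → na:n.fu.fre:.fim.mo.pi.ˈtrin.da.tre.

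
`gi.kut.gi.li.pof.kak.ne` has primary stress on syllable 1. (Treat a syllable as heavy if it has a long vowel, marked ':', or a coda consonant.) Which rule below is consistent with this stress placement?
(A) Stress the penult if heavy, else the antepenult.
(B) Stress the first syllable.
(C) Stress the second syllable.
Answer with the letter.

Rule A → syllable 6 (observed: 1).
Rule B → syllable 1 ✓.
Rule C → syllable 2 (observed: 1).

B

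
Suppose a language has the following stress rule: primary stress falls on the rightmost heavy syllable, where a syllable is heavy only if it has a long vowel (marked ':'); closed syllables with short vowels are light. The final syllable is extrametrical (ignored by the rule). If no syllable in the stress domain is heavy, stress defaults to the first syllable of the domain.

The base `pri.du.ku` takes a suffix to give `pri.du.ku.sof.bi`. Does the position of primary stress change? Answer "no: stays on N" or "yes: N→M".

Base `pri.du.ku` (3 syllables):
  The final syllable (3, ku) is extrametrical; the stress domain is syllables 1–2.
  Weights: 1 pri L, 2 du L.
  No heavy syllable in the domain; default to the first syllable of the domain = syllable 1.
  → primary stress on syllable 1.
Suffixed `pri.du.ku.sof.bi` (5 syllables):
  The final syllable (5, bi) is extrametrical; the stress domain is syllables 1–4.
  Weights: 1 pri L, 2 du L, 3 ku L, 4 sof L.
  No heavy syllable in the domain; default to the first syllable of the domain = syllable 1.
  → primary stress on syllable 1.

no: stays on 1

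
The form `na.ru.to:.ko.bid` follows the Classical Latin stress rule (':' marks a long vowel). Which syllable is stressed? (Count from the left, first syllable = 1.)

3

Classical Latin: stress the penult if heavy (long vowel or closed), else the antepenult.
Weights: 3 to: H, 4 ko L, 5 bid H.
The penult (syllable 4, ko) is light, so stress falls on the antepenult (syllable 3, to:).
Stress on syllable 3: na.ru.ˈto:.ko.bid.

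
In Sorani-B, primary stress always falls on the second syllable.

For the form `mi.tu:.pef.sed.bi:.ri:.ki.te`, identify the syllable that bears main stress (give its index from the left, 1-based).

The word has 8 syllables; the second syllable is syllable 2 (tu:).
Primary stress: syllable 2 → mi.ˈtu:.pef.sed.bi:.ri:.ki.te.

2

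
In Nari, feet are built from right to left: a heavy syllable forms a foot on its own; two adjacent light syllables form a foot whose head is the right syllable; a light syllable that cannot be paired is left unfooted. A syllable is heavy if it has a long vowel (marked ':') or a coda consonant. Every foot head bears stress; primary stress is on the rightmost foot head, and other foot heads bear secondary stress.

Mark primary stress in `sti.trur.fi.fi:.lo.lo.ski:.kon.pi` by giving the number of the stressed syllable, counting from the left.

Weights: 1 sti L, 2 trur H, 3 fi L, 4 fi: H, 5 lo L, 6 lo L, 7 ski: H, 8 kon H, 9 pi L.
Parse right to left (heavy = foot alone; LL = one foot; stranded L unfooted): sti (ˈtrur) fi (ˈfi:) (lo.ˈlo) (ˈski:) (ˈkon) pi.
Foot heads: 2, 4, 6, 7, 8.
Primary stress on the rightmost head = syllable 8.
Primary stress: syllable 8 → sti.trur.fi.fi:.lo.lo.ski:.ˈkon.pi.

8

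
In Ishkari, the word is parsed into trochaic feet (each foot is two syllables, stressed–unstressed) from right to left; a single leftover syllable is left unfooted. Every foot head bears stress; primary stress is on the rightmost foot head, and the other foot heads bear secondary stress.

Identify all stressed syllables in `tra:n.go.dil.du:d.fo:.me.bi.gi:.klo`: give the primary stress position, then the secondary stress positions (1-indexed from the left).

primary 8, secondary 2, 4, 6

Parse right to left into trochaic (ˈσσ) feet: tra:n (ˈgo.dil) (ˈdu:d.fo:) (ˈme.bi) (ˈgi:.klo). Syllable 1 is left unfooted.
Foot heads (stressed positions): 2, 4, 6, 8.
End Rule Rightmost: primary stress on the rightmost head = syllable 8.
Secondary stress on 2, 4, 6: tra:n.ˌgo.dil.ˌdu:d.fo:.ˌme.bi.ˈgi:.klo.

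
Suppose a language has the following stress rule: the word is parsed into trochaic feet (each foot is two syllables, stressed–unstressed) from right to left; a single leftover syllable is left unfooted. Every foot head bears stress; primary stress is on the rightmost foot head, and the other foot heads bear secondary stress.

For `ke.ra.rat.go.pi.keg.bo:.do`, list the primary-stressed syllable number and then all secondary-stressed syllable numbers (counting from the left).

primary 7, secondary 1, 3, 5

Parse right to left into trochaic (ˈσσ) feet: (ˈke.ra) (ˈrat.go) (ˈpi.keg) (ˈbo:.do).
Foot heads (stressed positions): 1, 3, 5, 7.
End Rule Rightmost: primary stress on the rightmost head = syllable 7.
Secondary stress on 1, 3, 5: ˌke.ra.ˌrat.go.ˌpi.keg.ˈbo:.do.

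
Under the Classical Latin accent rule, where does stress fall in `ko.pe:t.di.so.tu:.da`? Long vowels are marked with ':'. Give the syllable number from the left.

5

Classical Latin: stress the penult if heavy (long vowel or closed), else the antepenult.
Weights: 4 so L, 5 tu: H, 6 da L.
The penult (syllable 5, tu:) is heavy, so it takes stress.
Stress on syllable 5: ko.pe:t.di.so.ˈtu:.da.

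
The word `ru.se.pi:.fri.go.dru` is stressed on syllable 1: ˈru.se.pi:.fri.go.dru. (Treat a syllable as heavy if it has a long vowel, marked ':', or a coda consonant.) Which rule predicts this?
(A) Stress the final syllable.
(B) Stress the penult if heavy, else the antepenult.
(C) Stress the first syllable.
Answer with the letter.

C

Rule A → syllable 6 (observed: 1).
Rule B → syllable 4 (observed: 1).
Rule C → syllable 1 ✓.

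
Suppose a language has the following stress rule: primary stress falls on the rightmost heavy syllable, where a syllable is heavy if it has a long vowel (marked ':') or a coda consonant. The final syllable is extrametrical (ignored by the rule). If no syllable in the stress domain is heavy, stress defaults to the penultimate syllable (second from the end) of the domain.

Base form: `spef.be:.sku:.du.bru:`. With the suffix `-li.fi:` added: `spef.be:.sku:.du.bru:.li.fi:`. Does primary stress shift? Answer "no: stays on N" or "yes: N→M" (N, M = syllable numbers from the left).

yes: 3→5

Base `spef.be:.sku:.du.bru:` (5 syllables):
  The final syllable (5, bru:) is extrametrical; the stress domain is syllables 1–4.
  Weights: 1 spef H, 2 be: H, 3 sku: H, 4 du L.
  Heavy syllables in the domain: 1, 2, 3. The rightmost is syllable 3 (sku:).
  → primary stress on syllable 3.
Suffixed `spef.be:.sku:.du.bru:.li.fi:` (7 syllables):
  The final syllable (7, fi:) is extrametrical; the stress domain is syllables 1–6.
  Weights: 1 spef H, 2 be: H, 3 sku: H, 4 du L, 5 bru: H, 6 li L.
  Heavy syllables in the domain: 1, 2, 3, 5. The rightmost is syllable 5 (bru:).
  → primary stress on syllable 5.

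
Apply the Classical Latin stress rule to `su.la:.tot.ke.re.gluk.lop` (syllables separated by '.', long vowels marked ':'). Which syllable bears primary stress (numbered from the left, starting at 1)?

Classical Latin: stress the penult if heavy (long vowel or closed), else the antepenult.
Weights: 5 re L, 6 gluk H, 7 lop H.
The penult (syllable 6, gluk) is heavy, so it takes stress.
Stress on syllable 6: su.la:.tot.ke.re.ˈgluk.lop.

6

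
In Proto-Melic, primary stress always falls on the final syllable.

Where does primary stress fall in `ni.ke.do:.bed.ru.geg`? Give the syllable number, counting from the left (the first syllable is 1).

The word has 6 syllables; the final syllable is syllable 6 (geg).
Primary stress: syllable 6 → ni.ke.do:.bed.ru.ˈgeg.

6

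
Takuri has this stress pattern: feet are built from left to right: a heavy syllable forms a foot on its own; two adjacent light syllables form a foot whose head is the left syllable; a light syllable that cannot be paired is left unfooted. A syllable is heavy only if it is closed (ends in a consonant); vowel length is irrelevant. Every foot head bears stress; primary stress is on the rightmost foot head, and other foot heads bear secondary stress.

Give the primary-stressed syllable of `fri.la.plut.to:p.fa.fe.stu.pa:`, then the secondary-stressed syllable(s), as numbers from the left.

primary 7, secondary 1, 3, 4, 5

Weights: 1 fri L, 2 la L, 3 plut H, 4 to:p H, 5 fa L, 6 fe L, 7 stu L, 8 pa: L.
Parse left to right (heavy = foot alone; LL = one foot; stranded L unfooted): (ˈfri.la) (ˈplut) (ˈto:p) (ˈfa.fe) (ˈstu.pa:).
Foot heads: 1, 3, 4, 5, 7.
Primary stress on the rightmost head = syllable 7.
Secondary stress on 1, 3, 4, 5: ˌfri.la.ˌplut.ˌto:p.ˌfa.fe.ˈstu.pa:.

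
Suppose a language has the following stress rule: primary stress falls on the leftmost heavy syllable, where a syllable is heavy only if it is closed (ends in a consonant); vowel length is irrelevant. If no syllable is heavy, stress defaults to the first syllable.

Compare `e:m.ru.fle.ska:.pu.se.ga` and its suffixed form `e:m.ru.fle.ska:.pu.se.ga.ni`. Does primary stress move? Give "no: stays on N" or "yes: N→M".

Base `e:m.ru.fle.ska:.pu.se.ga` (7 syllables):
  Weights: 1 e:m H, 2 ru L, 3 fle L, 4 ska: L, 5 pu L, 6 se L, 7 ga L.
  Heavy syllables in the domain: 1. The leftmost is syllable 1 (e:m).
  → primary stress on syllable 1.
Suffixed `e:m.ru.fle.ska:.pu.se.ga.ni` (8 syllables):
  Weights: 1 e:m H, 2 ru L, 3 fle L, 4 ska: L, 5 pu L, 6 se L, 7 ga L, 8 ni L.
  Heavy syllables in the domain: 1. The leftmost is syllable 1 (e:m).
  → primary stress on syllable 1.

no: stays on 1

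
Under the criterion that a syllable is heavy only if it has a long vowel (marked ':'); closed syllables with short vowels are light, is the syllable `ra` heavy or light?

light

`ra`: short vowel, open (no coda). Short vowel → light.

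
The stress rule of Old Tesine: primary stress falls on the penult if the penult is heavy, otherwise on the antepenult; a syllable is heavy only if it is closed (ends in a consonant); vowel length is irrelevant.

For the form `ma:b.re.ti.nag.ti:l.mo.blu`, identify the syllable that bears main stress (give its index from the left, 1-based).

5

Weights: 5 ti:l H, 6 mo L, 7 blu L.
The penult (syllable 6, mo) is light, so stress falls on the antepenult (syllable 5, ti:l).
Primary stress: syllable 5 → ma:b.re.ti.nag.ˈti:l.mo.blu.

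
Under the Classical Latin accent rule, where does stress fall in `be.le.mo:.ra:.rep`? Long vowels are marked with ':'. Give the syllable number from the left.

Classical Latin: stress the penult if heavy (long vowel or closed), else the antepenult.
Weights: 3 mo: H, 4 ra: H, 5 rep H.
The penult (syllable 4, ra:) is heavy, so it takes stress.
Stress on syllable 4: be.le.mo:.ˈra:.rep.

4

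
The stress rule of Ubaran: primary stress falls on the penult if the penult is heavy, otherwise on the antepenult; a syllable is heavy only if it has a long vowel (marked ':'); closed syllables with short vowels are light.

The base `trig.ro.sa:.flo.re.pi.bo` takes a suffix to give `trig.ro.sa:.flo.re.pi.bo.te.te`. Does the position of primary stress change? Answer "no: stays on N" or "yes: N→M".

yes: 5→7

Base `trig.ro.sa:.flo.re.pi.bo` (7 syllables):
  Weights: 5 re L, 6 pi L, 7 bo L.
  The penult (syllable 6, pi) is light, so stress falls on the antepenult (syllable 5, re).
  → primary stress on syllable 5.
Suffixed `trig.ro.sa:.flo.re.pi.bo.te.te` (9 syllables):
  Weights: 7 bo L, 8 te L, 9 te L.
  The penult (syllable 8, te) is light, so stress falls on the antepenult (syllable 7, bo).
  → primary stress on syllable 7.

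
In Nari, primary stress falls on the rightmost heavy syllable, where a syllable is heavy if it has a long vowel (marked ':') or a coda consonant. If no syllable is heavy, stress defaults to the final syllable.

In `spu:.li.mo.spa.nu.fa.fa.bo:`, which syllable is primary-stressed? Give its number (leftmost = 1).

8

Weights: 1 spu: H, 2 li L, 3 mo L, 4 spa L, 5 nu L, 6 fa L, 7 fa L, 8 bo: H.
Heavy syllables in the domain: 1, 8. The rightmost is syllable 8 (bo:).
Primary stress: syllable 8 → spu:.li.mo.spa.nu.fa.fa.ˈbo:.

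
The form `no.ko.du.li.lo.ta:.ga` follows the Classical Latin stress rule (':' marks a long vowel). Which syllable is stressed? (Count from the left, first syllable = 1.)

6

Classical Latin: stress the penult if heavy (long vowel or closed), else the antepenult.
Weights: 5 lo L, 6 ta: H, 7 ga L.
The penult (syllable 6, ta:) is heavy, so it takes stress.
Stress on syllable 6: no.ko.du.li.lo.ˈta:.ga.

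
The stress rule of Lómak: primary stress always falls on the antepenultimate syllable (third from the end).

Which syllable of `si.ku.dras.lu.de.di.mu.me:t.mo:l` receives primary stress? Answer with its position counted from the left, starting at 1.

The word has 9 syllables; the antepenultimate syllable (third from the end) is syllable 7 (mu).
Primary stress: syllable 7 → si.ku.dras.lu.de.di.ˈmu.me:t.mo:l.

7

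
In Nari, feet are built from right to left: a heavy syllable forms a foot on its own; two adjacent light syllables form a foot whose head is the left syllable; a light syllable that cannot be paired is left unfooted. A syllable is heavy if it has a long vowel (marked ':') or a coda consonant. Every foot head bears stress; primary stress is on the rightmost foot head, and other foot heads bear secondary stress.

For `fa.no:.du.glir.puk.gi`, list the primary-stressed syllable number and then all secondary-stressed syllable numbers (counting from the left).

Weights: 1 fa L, 2 no: H, 3 du L, 4 glir H, 5 puk H, 6 gi L.
Parse right to left (heavy = foot alone; LL = one foot; stranded L unfooted): fa (ˈno:) du (ˈglir) (ˈpuk) gi.
Foot heads: 2, 4, 5.
Primary stress on the rightmost head = syllable 5.
Secondary stress on 2, 4: fa.ˌno:.du.ˌglir.ˈpuk.gi.

primary 5, secondary 2, 4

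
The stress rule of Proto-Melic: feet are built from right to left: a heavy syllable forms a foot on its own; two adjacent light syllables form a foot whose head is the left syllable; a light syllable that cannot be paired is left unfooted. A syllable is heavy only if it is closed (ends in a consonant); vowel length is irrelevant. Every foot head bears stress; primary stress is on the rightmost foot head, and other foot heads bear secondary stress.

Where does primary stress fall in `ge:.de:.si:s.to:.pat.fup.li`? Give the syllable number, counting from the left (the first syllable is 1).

Weights: 1 ge: L, 2 de: L, 3 si:s H, 4 to: L, 5 pat H, 6 fup H, 7 li L.
Parse right to left (heavy = foot alone; LL = one foot; stranded L unfooted): (ˈge:.de:) (ˈsi:s) to: (ˈpat) (ˈfup) li.
Foot heads: 1, 3, 5, 6.
Primary stress on the rightmost head = syllable 6.
Primary stress: syllable 6 → ge:.de:.si:s.to:.pat.ˈfup.li.

6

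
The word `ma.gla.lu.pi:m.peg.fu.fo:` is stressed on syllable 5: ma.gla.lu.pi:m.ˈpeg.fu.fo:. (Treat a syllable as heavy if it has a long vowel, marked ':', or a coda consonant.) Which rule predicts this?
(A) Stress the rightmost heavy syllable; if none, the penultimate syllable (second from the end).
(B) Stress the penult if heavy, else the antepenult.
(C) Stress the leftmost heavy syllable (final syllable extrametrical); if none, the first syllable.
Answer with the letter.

Rule A → syllable 7 (observed: 5).
Rule B → syllable 5 ✓.
Rule C → syllable 4 (observed: 5).

B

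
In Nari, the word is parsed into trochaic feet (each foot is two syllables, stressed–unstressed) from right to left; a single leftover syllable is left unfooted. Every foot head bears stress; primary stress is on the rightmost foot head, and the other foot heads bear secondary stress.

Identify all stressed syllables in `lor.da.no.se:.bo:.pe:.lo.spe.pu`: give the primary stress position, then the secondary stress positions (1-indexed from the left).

Parse right to left into trochaic (ˈσσ) feet: lor (ˈda.no) (ˈse:.bo:) (ˈpe:.lo) (ˈspe.pu). Syllable 1 is left unfooted.
Foot heads (stressed positions): 2, 4, 6, 8.
End Rule Rightmost: primary stress on the rightmost head = syllable 8.
Secondary stress on 2, 4, 6: lor.ˌda.no.ˌse:.bo:.ˌpe:.lo.ˈspe.pu.

primary 8, secondary 2, 4, 6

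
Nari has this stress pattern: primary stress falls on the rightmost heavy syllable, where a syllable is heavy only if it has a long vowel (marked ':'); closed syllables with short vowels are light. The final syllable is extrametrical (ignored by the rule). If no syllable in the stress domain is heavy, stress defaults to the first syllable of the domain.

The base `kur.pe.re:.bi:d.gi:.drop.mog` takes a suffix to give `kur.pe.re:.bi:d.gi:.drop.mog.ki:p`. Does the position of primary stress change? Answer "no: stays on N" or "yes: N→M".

Base `kur.pe.re:.bi:d.gi:.drop.mog` (7 syllables):
  The final syllable (7, mog) is extrametrical; the stress domain is syllables 1–6.
  Weights: 1 kur L, 2 pe L, 3 re: H, 4 bi:d H, 5 gi: H, 6 drop L.
  Heavy syllables in the domain: 3, 4, 5. The rightmost is syllable 5 (gi:).
  → primary stress on syllable 5.
Suffixed `kur.pe.re:.bi:d.gi:.drop.mog.ki:p` (8 syllables):
  The final syllable (8, ki:p) is extrametrical; the stress domain is syllables 1–7.
  Weights: 1 kur L, 2 pe L, 3 re: H, 4 bi:d H, 5 gi: H, 6 drop L, 7 mog L.
  Heavy syllables in the domain: 3, 4, 5. The rightmost is syllable 5 (gi:).
  → primary stress on syllable 5.

no: stays on 5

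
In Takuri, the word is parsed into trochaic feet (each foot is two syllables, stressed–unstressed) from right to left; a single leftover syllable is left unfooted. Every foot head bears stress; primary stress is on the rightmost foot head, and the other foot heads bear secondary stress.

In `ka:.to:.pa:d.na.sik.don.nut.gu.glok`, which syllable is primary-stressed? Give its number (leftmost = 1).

8

Parse right to left into trochaic (ˈσσ) feet: ka: (ˈto:.pa:d) (ˈna.sik) (ˈdon.nut) (ˈgu.glok). Syllable 1 is left unfooted.
Foot heads (stressed positions): 2, 4, 6, 8.
End Rule Rightmost: primary stress on the rightmost head = syllable 8.
Primary stress: syllable 8 → ka:.to:.pa:d.na.sik.don.nut.ˈgu.glok.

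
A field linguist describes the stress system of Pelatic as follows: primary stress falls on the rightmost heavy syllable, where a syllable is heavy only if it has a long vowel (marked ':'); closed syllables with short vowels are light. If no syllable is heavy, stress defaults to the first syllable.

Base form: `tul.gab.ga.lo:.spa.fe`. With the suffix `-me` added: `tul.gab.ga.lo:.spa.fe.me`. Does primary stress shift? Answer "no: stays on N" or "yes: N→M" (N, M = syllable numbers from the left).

no: stays on 4

Base `tul.gab.ga.lo:.spa.fe` (6 syllables):
  Weights: 1 tul L, 2 gab L, 3 ga L, 4 lo: H, 5 spa L, 6 fe L.
  Heavy syllables in the domain: 4. The rightmost is syllable 4 (lo:).
  → primary stress on syllable 4.
Suffixed `tul.gab.ga.lo:.spa.fe.me` (7 syllables):
  Weights: 1 tul L, 2 gab L, 3 ga L, 4 lo: H, 5 spa L, 6 fe L, 7 me L.
  Heavy syllables in the domain: 4. The rightmost is syllable 4 (lo:).
  → primary stress on syllable 4.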